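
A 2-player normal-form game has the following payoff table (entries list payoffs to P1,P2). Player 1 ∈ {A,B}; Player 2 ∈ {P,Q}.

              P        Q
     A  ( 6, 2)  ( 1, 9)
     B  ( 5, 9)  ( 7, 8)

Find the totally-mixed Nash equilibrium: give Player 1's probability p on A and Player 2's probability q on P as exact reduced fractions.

(p,q) = (1/8, 6/7)

P1 indiff ⇒ q·6+(1-q)·1 = q·5+(1-q)·7 ⇒ q(1) = (1-q)(6) ⇒ q = 6/7
P2 indiff ⇒ p·2+(1-p)·9 = p·9+(1-p)·8 ⇒ p(-7) = (1-p)(-1) ⇒ p = 1/8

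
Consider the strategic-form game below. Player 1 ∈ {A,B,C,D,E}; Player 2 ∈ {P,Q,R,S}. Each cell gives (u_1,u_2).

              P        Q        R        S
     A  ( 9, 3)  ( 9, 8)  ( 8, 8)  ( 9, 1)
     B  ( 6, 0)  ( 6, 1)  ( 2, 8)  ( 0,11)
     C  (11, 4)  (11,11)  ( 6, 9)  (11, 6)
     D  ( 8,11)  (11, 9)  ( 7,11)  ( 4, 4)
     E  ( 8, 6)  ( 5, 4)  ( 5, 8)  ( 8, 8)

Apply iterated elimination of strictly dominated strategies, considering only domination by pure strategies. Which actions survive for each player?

IESDS → P1:{A,C,D} P2:{P,Q,R}

P1 drop B (A beats it: P:9>6 Q:9>6 R:8>2 S:9>0)
P1 drop E (A beats it: P:9>8 Q:9>5 R:8>5 S:9>8)
P2 drop S (Q beats it: A:8>1 C:11>6 D:9>4)
P1→{A,C,D} P2→{P,Q,R}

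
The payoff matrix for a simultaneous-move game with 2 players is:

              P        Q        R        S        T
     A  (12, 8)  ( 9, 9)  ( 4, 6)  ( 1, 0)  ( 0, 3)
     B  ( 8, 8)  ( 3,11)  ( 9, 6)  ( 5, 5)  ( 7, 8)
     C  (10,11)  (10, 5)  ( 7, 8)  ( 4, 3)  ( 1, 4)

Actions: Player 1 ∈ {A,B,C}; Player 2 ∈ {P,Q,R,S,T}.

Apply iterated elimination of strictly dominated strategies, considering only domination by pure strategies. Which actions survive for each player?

P2 drop R (P beats it: A:8>6 B:8>6 C:11>8)
P2 drop S (P beats it: A:8>0 B:8>5 C:11>3)
P2 drop T (Q beats it: A:9>3 B:11>8 C:5>4)
P1 drop B (A beats it: P:12>8 Q:9>3)
P1→{A,C} P2→{P,Q}

Remaining: P1:{A,C} P2:{P,Q}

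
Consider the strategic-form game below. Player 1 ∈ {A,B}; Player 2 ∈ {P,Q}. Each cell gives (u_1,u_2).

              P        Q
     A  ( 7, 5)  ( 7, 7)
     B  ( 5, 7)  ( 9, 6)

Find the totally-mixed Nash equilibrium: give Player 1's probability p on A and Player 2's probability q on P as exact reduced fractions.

P1 indiff ⇒ q·7+(1-q)·7 = q·5+(1-q)·9 ⇒ q(2) = (1-q)(2) ⇒ q = 1/2
P2 indiff ⇒ p·5+(1-p)·7 = p·7+(1-p)·6 ⇒ p(-2) = (1-p)(-1) ⇒ p = 1/3

(p,q) = (1/3, 1/2)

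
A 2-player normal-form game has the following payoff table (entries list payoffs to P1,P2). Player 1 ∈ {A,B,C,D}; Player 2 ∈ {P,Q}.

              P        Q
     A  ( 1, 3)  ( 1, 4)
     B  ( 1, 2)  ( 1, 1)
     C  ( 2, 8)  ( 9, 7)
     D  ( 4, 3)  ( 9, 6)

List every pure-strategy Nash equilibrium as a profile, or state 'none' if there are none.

PSNE = {(D,Q)}

(A,P): not NE [P1→D gives 4>1; P2→Q gives 4>3]
(A,Q): not NE [P1→D gives 9>1]
(B,P): not NE [P1→D gives 4>1]
(B,Q): not NE [P1→D gives 9>1; P2→P gives 2>1]
(C,P): not NE [P1→D gives 4>2]
(C,Q): not NE [P2→P gives 8>7]
(D,P): not NE [P2→Q gives 6>3]
(D,Q): NE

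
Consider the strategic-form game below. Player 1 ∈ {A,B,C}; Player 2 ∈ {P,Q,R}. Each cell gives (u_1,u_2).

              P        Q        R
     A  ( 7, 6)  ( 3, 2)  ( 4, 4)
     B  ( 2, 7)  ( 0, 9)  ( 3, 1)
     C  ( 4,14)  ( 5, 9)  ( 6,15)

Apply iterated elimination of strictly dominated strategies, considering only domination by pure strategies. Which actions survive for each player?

P1 drop B (A beats it: P:7>2 Q:3>0 R:4>3)
P2 drop Q (P beats it: A:6>2 C:14>9)
P1→{A,C} P2→{P,R}

Remaining: P1:{A,C} P2:{P,R}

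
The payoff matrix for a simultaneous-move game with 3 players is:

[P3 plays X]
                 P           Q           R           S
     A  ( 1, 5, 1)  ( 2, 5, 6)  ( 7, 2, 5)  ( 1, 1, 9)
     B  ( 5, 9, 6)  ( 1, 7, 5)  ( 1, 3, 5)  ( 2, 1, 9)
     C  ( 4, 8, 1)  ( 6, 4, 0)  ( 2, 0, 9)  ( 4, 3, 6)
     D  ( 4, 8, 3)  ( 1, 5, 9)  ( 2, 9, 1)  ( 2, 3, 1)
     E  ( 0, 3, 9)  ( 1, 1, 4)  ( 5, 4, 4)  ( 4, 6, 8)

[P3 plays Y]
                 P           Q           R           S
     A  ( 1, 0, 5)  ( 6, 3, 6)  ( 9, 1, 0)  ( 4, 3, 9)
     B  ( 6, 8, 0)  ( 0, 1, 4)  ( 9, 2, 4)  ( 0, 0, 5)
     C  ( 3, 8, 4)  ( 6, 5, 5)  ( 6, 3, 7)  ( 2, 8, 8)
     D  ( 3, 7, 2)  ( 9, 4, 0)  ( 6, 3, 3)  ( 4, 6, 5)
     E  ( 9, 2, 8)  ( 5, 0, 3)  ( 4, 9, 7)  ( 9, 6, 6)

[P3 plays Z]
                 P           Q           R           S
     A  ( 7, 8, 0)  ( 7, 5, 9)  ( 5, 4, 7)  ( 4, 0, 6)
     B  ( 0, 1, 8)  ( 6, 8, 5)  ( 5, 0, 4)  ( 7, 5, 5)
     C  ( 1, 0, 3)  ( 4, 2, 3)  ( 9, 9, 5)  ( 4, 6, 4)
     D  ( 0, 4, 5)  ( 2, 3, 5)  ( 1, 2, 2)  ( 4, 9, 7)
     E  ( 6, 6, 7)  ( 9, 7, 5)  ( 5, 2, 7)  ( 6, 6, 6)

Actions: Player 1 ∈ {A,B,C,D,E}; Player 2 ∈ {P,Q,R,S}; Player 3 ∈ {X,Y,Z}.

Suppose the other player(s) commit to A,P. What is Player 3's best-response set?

u_3(X vs A,P) = 1
u_3(Y vs A,P) = 5
u_3(Z vs A,P) = 0
max payoff 5 at {Y}

argmax u_3 = {Y}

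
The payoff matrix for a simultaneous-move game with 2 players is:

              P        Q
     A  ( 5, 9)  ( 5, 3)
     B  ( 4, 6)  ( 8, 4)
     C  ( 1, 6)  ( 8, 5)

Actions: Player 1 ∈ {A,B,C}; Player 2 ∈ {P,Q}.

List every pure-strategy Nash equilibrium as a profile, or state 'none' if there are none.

(A,P): NE
(A,Q): not NE [P1→C gives 8>5; P2→P gives 9>3]
(B,P): not NE [P1→A gives 5>4]
(B,Q): not NE [P2→P gives 6>4]
(C,P): not NE [P1→A gives 5>1]
(C,Q): not NE [P2→P gives 6>5]

PSNE = {(A,P)}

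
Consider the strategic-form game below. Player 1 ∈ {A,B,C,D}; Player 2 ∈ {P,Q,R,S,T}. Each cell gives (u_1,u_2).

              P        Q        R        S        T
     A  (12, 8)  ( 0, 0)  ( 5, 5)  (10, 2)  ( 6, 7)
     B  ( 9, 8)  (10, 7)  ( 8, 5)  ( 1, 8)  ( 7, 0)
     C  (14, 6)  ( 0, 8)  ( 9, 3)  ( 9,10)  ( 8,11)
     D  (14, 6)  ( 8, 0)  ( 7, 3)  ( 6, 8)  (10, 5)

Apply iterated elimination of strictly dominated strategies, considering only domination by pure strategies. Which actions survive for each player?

P2 drop Q (S beats it: A:2>0 B:8>7 C:10>8 D:8>0)
P1 drop B (C beats it: P:14>9 R:9>8 S:9>1 T:8>7)
P2 drop R (P beats it: A:8>5 C:6>3 D:6>3)
P1→{A,C,D} P2→{P,S,T}

Remaining: P1:{A,C,D} P2:{P,S,T}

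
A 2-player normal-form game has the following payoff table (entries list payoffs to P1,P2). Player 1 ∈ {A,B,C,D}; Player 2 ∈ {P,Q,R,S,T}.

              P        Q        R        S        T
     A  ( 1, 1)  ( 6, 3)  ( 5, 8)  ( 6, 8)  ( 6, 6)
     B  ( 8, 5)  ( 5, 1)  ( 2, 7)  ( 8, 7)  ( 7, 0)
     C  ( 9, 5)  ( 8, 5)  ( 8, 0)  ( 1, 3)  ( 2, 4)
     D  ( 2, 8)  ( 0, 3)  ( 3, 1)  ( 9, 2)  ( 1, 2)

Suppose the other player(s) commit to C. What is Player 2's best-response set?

argmax u_2 = {P,Q}

u_2(P vs C) = 5
u_2(Q vs C) = 5
u_2(R vs C) = 0
u_2(S vs C) = 3
u_2(T vs C) = 4
max payoff 5 at {P,Q}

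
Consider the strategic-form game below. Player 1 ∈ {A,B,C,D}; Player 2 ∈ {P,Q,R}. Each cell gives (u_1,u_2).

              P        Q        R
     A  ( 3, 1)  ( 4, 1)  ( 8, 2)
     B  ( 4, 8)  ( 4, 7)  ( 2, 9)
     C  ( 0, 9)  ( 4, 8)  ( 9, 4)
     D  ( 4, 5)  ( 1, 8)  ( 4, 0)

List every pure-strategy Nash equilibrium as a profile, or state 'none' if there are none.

No pure NE.

(A,P): not NE [P1→D gives 4>3; P2→R gives 2>1]
(A,Q): not NE [P2→R gives 2>1]
(A,R): not NE [P1→C gives 9>8]
(B,P): not NE [P2→R gives 9>8]
(B,Q): not NE [P2→R gives 9>7]
(B,R): not NE [P1→C gives 9>2]
(C,P): not NE [P1→D gives 4>0]
(C,Q): not NE [P2→P gives 9>8]
(C,R): not NE [P2→P gives 9>4]
(D,P): not NE [P2→Q gives 8>5]
(D,Q): not NE [P1→C gives 4>1]
(D,R): not NE [P1→C gives 9>4; P2→Q gives 8>0]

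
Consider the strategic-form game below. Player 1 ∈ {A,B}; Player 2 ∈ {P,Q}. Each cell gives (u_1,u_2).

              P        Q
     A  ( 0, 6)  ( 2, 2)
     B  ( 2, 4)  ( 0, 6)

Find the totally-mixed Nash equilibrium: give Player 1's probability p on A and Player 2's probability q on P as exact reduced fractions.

P1 mixes 1/3 on A; P2 mixes 1/2 on P

P1 indiff ⇒ q·0+(1-q)·2 = q·2+(1-q)·0 ⇒ q(-2) = (1-q)(-2) ⇒ q = 1/2
P2 indiff ⇒ p·6+(1-p)·4 = p·2+(1-p)·6 ⇒ p(4) = (1-p)(2) ⇒ p = 1/3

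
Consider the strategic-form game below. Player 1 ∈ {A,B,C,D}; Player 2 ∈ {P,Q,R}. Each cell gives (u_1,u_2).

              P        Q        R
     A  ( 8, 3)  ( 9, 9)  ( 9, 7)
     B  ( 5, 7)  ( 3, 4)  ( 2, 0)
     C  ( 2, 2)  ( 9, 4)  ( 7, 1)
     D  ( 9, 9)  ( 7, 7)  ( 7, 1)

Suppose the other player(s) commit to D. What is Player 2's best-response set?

u_2(P vs D) = 9
u_2(Q vs D) = 7
u_2(R vs D) = 1
max payoff 9 at {P}

P2 best: {P}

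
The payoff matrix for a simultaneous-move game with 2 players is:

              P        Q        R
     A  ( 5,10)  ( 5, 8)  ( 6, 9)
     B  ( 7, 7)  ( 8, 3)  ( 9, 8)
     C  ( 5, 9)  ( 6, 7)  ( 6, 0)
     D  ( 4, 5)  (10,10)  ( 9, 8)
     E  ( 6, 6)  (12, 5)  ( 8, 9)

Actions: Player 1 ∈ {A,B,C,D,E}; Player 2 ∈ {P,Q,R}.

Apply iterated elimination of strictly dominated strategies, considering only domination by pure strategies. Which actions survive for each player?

Remaining: P1:{B,D,E} P2:{Q,R}

P1 drop A (B beats it: P:7>5 Q:8>5 R:9>6)
P1 drop C (B beats it: P:7>5 Q:8>6 R:9>6)
P2 drop P (R beats it: B:8>7 D:8>5 E:9>6)
P1→{B,D,E} P2→{Q,R}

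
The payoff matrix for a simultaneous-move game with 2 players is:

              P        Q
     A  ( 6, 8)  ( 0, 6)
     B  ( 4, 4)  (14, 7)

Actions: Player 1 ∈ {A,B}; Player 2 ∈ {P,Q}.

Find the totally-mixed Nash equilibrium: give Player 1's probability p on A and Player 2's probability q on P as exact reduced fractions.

P1 indiff ⇒ q·6+(1-q)·0 = q·4+(1-q)·14 ⇒ q(2) = (1-q)(14) ⇒ q = 7/8
P2 indiff ⇒ p·8+(1-p)·4 = p·6+(1-p)·7 ⇒ p(2) = (1-p)(3) ⇒ p = 3/5

p=3/5, q=7/8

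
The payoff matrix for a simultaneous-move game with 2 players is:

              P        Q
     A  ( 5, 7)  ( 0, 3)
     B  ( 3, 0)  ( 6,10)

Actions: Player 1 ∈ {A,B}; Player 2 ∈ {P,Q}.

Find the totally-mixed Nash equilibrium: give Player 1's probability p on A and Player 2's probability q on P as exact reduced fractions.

P1 indiff ⇒ q·5+(1-q)·0 = q·3+(1-q)·6 ⇒ q(2) = (1-q)(6) ⇒ q = 3/4
P2 indiff ⇒ p·7+(1-p)·0 = p·3+(1-p)·10 ⇒ p(4) = (1-p)(10) ⇒ p = 5/7

p=5/7, q=3/4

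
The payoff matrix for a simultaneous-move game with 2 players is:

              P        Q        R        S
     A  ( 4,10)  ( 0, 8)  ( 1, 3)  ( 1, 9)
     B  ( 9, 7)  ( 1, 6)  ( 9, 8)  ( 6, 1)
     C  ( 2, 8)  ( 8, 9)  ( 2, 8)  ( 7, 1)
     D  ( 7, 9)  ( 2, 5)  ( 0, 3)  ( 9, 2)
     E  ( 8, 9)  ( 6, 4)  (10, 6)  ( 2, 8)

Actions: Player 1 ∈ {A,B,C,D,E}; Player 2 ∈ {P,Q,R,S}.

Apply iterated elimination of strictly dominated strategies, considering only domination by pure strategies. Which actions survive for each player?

P1 drop A (B beats it: P:9>4 Q:1>0 R:9>1 S:6>1)
P2 drop S (P beats it: B:7>1 C:8>1 D:9>2 E:9>8)
P1 drop D (E beats it: P:8>7 Q:6>2 R:10>0)
P1→{B,C,E} P2→{P,Q,R}

Remaining: P1:{B,C,E} P2:{P,Q,R}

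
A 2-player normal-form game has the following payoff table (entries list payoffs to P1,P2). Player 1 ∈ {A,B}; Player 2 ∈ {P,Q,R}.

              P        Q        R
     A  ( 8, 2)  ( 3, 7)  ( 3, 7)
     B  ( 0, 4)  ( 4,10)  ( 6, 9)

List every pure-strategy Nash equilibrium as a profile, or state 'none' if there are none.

(A,P): not NE [P2→R gives 7>2]
(A,Q): not NE [P1→B gives 4>3]
(A,R): not NE [P1→B gives 6>3]
(B,P): not NE [P1→A gives 8>0; P2→Q gives 10>4]
(B,Q): NE
(B,R): not NE [P2→Q gives 10>9]

NE set: (B,Q)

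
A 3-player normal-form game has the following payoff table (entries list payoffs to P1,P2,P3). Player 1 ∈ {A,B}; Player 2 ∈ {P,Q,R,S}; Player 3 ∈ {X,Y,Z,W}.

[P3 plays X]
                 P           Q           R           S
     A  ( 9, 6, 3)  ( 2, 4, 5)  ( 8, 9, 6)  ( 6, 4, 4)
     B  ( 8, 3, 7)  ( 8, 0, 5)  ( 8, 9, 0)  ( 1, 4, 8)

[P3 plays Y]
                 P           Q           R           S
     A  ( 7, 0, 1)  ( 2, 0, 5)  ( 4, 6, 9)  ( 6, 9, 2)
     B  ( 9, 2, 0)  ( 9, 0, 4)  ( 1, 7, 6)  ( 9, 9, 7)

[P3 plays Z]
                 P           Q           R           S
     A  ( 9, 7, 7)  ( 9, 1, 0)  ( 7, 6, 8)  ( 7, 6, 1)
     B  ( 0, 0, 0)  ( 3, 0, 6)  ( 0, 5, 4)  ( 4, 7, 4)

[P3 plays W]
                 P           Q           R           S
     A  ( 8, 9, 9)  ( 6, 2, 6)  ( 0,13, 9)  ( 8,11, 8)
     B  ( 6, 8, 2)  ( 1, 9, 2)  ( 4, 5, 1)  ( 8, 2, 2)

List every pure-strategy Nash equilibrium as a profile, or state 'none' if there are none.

Equilibria: none

(A,P,X): not NE [P2→R gives 9>6; P3→W gives 9>3]
(A,P,Y): not NE [P1→B gives 9>7; P2→S gives 9>0; P3→W gives 9>1]
(A,P,Z): not NE [P3→W gives 9>7]
(A,P,W): not NE [P2→R gives 13>9]
(A,Q,X): not NE [P1→B gives 8>2; P2→R gives 9>4; P3→W gives 6>5]
(A,Q,Y): not NE [P1→B gives 9>2; P2→S gives 9>0; P3→W gives 6>5]
(A,Q,Z): not NE [P2→P gives 7>1; P3→W gives 6>0]
(A,Q,W): not NE [P2→R gives 13>2]
(A,R,X): not NE [P3→W gives 9>6]
(A,R,Y): not NE [P2→S gives 9>6]
(A,R,Z): not NE [P2→P gives 7>6; P3→W gives 9>8]
(A,R,W): not NE [P1→B gives 4>0]
(A,S,X): not NE [P2→R gives 9>4; P3→W gives 8>4]
(A,S,Y): not NE [P1→B gives 9>6; P3→W gives 8>2]
(A,S,Z): not NE [P2→P gives 7>6; P3→W gives 8>1]
(A,S,W): not NE [P2→R gives 13>11]
(B,P,X): not NE [P1→A gives 9>8; P2→R gives 9>3]
(B,P,Y): not NE [P2→S gives 9>2; P3→X gives 7>0]
(B,P,Z): not NE [P1→A gives 9>0; P2→S gives 7>0; P3→X gives 7>0]
(B,P,W): not NE [P1→A gives 8>6; P2→Q gives 9>8; P3→X gives 7>2]
(B,Q,X): not NE [P2→R gives 9>0; P3→Z gives 6>5]
(B,Q,Y): not NE [P2→S gives 9>0; P3→Z gives 6>4]
(B,Q,Z): not NE [P1→A gives 9>3; P2→S gives 7>0]
(B,Q,W): not NE [P1→A gives 6>1; P3→Z gives 6>2]
(B,R,X): not NE [P3→Y gives 6>0]
(B,R,Y): not NE [P1→A gives 4>1; P2→S gives 9>7]
(B,R,Z): not NE [P1→A gives 7>0; P2→S gives 7>5; P3→Y gives 6>4]
(B,R,W): not NE [P2→Q gives 9>5; P3→Y gives 6>1]
(B,S,X): not NE [P1→A gives 6>1; P2→R gives 9>4]
(B,S,Y): not NE [P3→X gives 8>7]
(B,S,Z): not NE [P1→A gives 7>4; P3→X gives 8>4]
(B,S,W): not NE [P2→Q gives 9>2; P3→X gives 8>2]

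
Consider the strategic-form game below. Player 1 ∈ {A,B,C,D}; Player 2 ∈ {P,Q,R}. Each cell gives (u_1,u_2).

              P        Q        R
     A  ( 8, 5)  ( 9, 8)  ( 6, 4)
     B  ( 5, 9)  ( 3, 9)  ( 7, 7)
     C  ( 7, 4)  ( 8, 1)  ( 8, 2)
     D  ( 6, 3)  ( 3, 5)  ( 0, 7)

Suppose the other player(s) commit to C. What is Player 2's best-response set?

BR_2 = {P}

u_2(P vs C) = 4
u_2(Q vs C) = 1
u_2(R vs C) = 2
max payoff 4 at {P}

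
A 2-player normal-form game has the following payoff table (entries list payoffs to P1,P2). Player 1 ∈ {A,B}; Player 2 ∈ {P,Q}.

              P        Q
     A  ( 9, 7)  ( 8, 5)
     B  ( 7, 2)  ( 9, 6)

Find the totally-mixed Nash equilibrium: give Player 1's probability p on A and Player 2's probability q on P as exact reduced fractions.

(p,q) = (2/3, 1/3)

P1 indiff ⇒ q·9+(1-q)·8 = q·7+(1-q)·9 ⇒ q(2) = (1-q)(1) ⇒ q = 1/3
P2 indiff ⇒ p·7+(1-p)·2 = p·5+(1-p)·6 ⇒ p(2) = (1-p)(4) ⇒ p = 2/3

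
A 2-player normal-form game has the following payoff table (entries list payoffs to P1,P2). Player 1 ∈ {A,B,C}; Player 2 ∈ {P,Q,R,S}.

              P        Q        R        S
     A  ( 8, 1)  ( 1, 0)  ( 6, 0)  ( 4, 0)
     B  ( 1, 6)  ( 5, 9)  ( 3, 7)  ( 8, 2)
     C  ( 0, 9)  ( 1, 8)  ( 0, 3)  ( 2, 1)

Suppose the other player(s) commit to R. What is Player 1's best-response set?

u_1(A vs R) = 6
u_1(B vs R) = 3
u_1(C vs R) = 0
max payoff 6 at {A}

argmax u_1 = {A}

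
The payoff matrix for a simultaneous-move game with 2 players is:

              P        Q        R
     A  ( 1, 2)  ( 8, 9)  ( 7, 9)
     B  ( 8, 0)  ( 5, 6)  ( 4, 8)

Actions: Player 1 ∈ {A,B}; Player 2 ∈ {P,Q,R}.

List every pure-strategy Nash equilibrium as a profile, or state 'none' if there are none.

PSNE = {(A,Q), (A,R)}

(A,P): not NE [P1→B gives 8>1; P2→R gives 9>2]
(A,Q): NE
(A,R): NE
(B,P): not NE [P2→R gives 8>0]
(B,Q): not NE [P1→A gives 8>5; P2→R gives 8>6]
(B,R): not NE [P1→A gives 7>4]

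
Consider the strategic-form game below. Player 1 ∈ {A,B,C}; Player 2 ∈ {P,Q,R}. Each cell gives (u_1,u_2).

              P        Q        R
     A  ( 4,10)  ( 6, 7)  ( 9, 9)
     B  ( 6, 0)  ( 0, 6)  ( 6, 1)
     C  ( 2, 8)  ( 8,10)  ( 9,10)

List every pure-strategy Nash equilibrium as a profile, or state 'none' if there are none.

(A,P): not NE [P1→B gives 6>4]
(A,Q): not NE [P1→C gives 8>6; P2→P gives 10>7]
(A,R): not NE [P2→P gives 10>9]
(B,P): not NE [P2→Q gives 6>0]
(B,Q): not NE [P1→C gives 8>0]
(B,R): not NE [P1→C gives 9>6; P2→Q gives 6>1]
(C,P): not NE [P1→B gives 6>2; P2→R gives 10>8]
(C,Q): NE
(C,R): NE

NE set: (C,Q), (C,R)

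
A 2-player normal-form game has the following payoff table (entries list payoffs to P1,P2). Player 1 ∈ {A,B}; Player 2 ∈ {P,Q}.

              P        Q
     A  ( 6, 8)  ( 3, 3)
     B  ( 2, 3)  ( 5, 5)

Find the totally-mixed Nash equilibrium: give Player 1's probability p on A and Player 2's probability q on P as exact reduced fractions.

P1 indiff ⇒ q·6+(1-q)·3 = q·2+(1-q)·5 ⇒ q(4) = (1-q)(2) ⇒ q = 1/3
P2 indiff ⇒ p·8+(1-p)·3 = p·3+(1-p)·5 ⇒ p(5) = (1-p)(2) ⇒ p = 2/7

p=2/7, q=1/3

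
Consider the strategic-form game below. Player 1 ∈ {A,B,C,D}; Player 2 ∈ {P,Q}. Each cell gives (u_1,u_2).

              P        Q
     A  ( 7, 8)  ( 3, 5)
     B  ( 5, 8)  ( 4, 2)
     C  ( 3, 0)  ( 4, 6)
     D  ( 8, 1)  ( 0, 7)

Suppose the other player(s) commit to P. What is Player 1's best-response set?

argmax u_1 = {D}

u_1(A vs P) = 7
u_1(B vs P) = 5
u_1(C vs P) = 3
u_1(D vs P) = 8
max payoff 8 at {D}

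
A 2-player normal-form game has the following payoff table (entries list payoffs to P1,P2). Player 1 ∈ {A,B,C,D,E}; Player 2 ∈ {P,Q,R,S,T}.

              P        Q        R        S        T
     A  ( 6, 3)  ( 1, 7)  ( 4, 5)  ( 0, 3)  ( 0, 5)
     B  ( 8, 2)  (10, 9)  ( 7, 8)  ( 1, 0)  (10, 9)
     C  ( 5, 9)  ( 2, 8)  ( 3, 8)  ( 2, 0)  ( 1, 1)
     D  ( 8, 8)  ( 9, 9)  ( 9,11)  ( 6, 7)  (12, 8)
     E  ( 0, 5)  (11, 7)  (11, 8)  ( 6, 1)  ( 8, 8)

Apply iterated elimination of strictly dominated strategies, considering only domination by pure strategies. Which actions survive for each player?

Survivors P1:{B,D,E} P2:{Q,R,T}

P1 drop A (B beats it: P:8>6 Q:10>1 R:7>4 S:1>0 T:10>0)
P1 drop C (D beats it: P:8>5 Q:9>2 R:9>3 S:6>2 T:12>1)
P2 drop P (Q beats it: B:9>2 D:9>8 E:7>5)
P2 drop S (Q beats it: B:9>0 D:9>7 E:7>1)
P1→{B,D,E} P2→{Q,R,T}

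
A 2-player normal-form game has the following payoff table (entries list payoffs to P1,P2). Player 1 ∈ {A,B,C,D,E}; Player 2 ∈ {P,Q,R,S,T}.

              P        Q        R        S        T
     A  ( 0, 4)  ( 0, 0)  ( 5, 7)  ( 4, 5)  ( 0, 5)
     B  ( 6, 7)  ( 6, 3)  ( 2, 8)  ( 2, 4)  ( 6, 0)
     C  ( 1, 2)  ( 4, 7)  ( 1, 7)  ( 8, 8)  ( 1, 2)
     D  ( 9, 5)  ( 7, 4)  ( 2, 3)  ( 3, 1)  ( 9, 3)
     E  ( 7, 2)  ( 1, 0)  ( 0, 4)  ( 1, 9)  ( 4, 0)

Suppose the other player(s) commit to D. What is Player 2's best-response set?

u_2(P vs D) = 5
u_2(Q vs D) = 4
u_2(R vs D) = 3
u_2(S vs D) = 1
u_2(T vs D) = 3
max payoff 5 at {P}

P2 best: {P}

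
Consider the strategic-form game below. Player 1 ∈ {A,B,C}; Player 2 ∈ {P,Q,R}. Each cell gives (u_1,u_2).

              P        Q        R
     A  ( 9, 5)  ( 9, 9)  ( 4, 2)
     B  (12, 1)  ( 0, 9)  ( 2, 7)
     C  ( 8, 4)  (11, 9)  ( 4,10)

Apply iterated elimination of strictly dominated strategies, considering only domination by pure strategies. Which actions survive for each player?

P2 drop P (Q beats it: A:9>5 B:9>1 C:9>4)
P1 drop B (A beats it: Q:9>0 R:4>2)
P1→{A,C} P2→{Q,R}

Remaining: P1:{A,C} P2:{Q,R}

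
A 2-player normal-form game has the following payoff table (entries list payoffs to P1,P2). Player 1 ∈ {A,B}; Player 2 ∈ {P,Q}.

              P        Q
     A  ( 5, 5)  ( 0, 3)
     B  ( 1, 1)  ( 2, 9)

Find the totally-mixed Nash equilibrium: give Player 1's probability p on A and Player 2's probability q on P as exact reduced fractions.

(p,q) = (4/5, 1/3)

P1 indiff ⇒ q·5+(1-q)·0 = q·1+(1-q)·2 ⇒ q(4) = (1-q)(2) ⇒ q = 1/3
P2 indiff ⇒ p·5+(1-p)·1 = p·3+(1-p)·9 ⇒ p(2) = (1-p)(8) ⇒ p = 4/5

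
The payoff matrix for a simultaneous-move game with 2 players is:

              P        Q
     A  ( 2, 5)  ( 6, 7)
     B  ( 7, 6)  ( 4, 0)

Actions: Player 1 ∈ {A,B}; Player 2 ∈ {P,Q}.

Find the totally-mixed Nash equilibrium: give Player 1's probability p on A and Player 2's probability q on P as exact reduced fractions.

P1 indiff ⇒ q·2+(1-q)·6 = q·7+(1-q)·4 ⇒ q(-5) = (1-q)(-2) ⇒ q = 2/7
P2 indiff ⇒ p·5+(1-p)·6 = p·7+(1-p)·0 ⇒ p(-2) = (1-p)(-6) ⇒ p = 3/4

P1 mixes 3/4 on A; P2 mixes 2/7 on P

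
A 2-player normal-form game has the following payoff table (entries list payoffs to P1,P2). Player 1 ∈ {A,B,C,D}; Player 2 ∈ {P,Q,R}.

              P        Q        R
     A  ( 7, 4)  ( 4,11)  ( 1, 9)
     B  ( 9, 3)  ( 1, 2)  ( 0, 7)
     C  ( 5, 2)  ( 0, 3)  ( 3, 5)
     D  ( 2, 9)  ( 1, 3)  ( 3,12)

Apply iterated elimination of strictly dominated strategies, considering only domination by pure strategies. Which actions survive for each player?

IESDS → P1:{A,C,D} P2:{Q,R}

P2 drop P (R beats it: A:9>4 B:7>3 C:5>2 D:12>9)
P1 drop B (A beats it: Q:4>1 R:1>0)
P1→{A,C,D} P2→{Q,R}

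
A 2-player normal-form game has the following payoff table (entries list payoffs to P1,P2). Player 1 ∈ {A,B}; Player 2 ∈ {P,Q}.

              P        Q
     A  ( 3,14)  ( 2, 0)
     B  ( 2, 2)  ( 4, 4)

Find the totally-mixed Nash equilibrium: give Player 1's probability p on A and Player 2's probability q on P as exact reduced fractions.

P1 indiff ⇒ q·3+(1-q)·2 = q·2+(1-q)·4 ⇒ q(1) = (1-q)(2) ⇒ q = 2/3
P2 indiff ⇒ p·14+(1-p)·2 = p·0+(1-p)·4 ⇒ p(14) = (1-p)(2) ⇒ p = 1/8

(p,q) = (1/8, 2/3)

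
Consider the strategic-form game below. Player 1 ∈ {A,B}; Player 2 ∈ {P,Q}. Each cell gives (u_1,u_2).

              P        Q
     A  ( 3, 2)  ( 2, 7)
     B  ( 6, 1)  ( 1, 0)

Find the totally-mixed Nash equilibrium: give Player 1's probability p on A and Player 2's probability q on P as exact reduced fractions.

P1 indiff ⇒ q·3+(1-q)·2 = q·6+(1-q)·1 ⇒ q(-3) = (1-q)(-1) ⇒ q = 1/4
P2 indiff ⇒ p·2+(1-p)·1 = p·7+(1-p)·0 ⇒ p(-5) = (1-p)(-1) ⇒ p = 1/6

(p,q) = (1/6, 1/4)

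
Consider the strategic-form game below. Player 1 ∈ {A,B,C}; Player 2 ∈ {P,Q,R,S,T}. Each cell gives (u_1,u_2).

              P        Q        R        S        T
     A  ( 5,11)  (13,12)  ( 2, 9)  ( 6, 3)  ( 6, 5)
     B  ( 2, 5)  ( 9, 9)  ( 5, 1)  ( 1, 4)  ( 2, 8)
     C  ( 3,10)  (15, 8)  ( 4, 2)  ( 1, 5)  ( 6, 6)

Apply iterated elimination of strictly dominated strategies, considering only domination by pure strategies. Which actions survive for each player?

P2 drop R (P beats it: A:11>9 B:5>1 C:10>2)
P1 drop B (A beats it: P:5>2 Q:13>9 S:6>1 T:6>2)
P2 drop S (P beats it: A:11>3 C:10>5)
P2 drop T (P beats it: A:11>5 C:10>6)
P1→{A,C} P2→{P,Q}

IESDS → P1:{A,C} P2:{P,Q}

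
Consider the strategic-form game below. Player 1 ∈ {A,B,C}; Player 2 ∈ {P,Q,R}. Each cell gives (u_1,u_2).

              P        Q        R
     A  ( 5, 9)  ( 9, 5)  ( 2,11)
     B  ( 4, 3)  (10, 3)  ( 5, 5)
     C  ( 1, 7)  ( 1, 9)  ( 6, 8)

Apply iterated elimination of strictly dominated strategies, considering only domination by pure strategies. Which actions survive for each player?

P2 drop P (R beats it: A:11>9 B:5>3 C:8>7)
P1 drop A (B beats it: Q:10>9 R:5>2)
P1→{B,C} P2→{Q,R}

Remaining: P1:{B,C} P2:{Q,R}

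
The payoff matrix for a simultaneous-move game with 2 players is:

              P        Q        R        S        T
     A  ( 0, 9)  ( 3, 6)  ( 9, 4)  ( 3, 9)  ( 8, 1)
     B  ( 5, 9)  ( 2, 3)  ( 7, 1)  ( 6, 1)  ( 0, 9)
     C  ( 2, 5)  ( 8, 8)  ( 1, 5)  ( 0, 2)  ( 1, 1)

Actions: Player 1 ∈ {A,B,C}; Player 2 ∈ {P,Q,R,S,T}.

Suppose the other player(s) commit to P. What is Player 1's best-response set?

P1 best: {B}

u_1(A vs P) = 0
u_1(B vs P) = 5
u_1(C vs P) = 2
max payoff 5 at {B}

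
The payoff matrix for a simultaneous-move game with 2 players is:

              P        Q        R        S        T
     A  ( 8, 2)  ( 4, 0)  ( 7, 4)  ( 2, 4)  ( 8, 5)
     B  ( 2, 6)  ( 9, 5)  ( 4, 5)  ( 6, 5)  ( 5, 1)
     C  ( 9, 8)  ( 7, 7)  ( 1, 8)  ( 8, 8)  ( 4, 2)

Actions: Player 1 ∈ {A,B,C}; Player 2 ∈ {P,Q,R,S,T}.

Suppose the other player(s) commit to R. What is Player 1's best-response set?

u_1(A vs R) = 7
u_1(B vs R) = 4
u_1(C vs R) = 1
max payoff 7 at {A}

P1 best: {A}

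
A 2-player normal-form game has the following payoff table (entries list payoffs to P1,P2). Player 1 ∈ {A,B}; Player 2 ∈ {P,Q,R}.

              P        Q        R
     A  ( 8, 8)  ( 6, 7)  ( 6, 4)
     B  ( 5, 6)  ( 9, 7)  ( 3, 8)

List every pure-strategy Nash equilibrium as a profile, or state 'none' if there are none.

PSNE = {(A,P)}

(A,P): NE
(A,Q): not NE [P1→B gives 9>6; P2→P gives 8>7]
(A,R): not NE [P2→P gives 8>4]
(B,P): not NE [P1→A gives 8>5; P2→R gives 8>6]
(B,Q): not NE [P2→R gives 8>7]
(B,R): not NE [P1→A gives 6>3]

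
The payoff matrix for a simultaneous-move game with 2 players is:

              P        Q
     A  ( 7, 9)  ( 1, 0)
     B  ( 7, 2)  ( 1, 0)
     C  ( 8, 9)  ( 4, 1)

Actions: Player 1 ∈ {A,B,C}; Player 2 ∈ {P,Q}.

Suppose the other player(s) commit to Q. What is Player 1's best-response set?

argmax u_1 = {C}

u_1(A vs Q) = 1
u_1(B vs Q) = 1
u_1(C vs Q) = 4
max payoff 4 at {C}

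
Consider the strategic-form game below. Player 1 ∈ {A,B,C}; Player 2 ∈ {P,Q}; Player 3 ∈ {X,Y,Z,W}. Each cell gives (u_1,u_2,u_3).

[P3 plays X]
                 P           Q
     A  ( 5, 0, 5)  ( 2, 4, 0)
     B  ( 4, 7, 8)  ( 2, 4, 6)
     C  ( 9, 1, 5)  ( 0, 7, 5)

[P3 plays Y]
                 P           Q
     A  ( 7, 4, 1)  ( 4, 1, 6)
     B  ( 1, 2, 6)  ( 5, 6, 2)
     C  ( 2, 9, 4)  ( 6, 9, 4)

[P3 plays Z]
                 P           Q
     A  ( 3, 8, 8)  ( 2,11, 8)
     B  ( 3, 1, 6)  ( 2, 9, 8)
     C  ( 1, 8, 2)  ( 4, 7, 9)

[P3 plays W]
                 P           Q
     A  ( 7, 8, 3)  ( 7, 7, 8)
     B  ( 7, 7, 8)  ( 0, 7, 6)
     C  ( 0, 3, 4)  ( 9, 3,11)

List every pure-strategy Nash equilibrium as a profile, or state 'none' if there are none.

PSNE = {(B,P,W), (C,Q,W)}

(A,P,X): not NE [P1→C gives 9>5; P2→Q gives 4>0; P3→Z gives 8>5]
(A,P,Y): not NE [P3→Z gives 8>1]
(A,P,Z): not NE [P2→Q gives 11>8]
(A,P,W): not NE [P3→Z gives 8>3]
(A,Q,X): not NE [P3→W gives 8>0]
(A,Q,Y): not NE [P1→C gives 6>4; P2→P gives 4>1; P3→W gives 8>6]
(A,Q,Z): not NE [P1→C gives 4>2]
(A,Q,W): not NE [P1→C gives 9>7; P2→P gives 8>7]
(B,P,X): not NE [P1→C gives 9>4]
(B,P,Y): not NE [P1→A gives 7>1; P2→Q gives 6>2; P3→W gives 8>6]
(B,P,Z): not NE [P2→Q gives 9>1; P3→W gives 8>6]
(B,P,W): NE
(B,Q,X): not NE [P2→P gives 7>4; P3→Z gives 8>6]
(B,Q,Y): not NE [P1→C gives 6>5; P3→Z gives 8>2]
(B,Q,Z): not NE [P1→C gives 4>2]
(B,Q,W): not NE [P1→C gives 9>0; P3→Z gives 8>6]
(C,P,X): not NE [P2→Q gives 7>1]
(C,P,Y): not NE [P1→A gives 7>2; P3→X gives 5>4]
(C,P,Z): not NE [P1→B gives 3>1; P3→X gives 5>2]
(C,P,W): not NE [P1→B gives 7>0; P3→X gives 5>4]
(C,Q,X): not NE [P1→B gives 2>0; P3→W gives 11>5]
(C,Q,Y): not NE [P3→W gives 11>4]
(C,Q,Z): not NE [P2→P gives 8>7; P3→W gives 11>9]
(C,Q,W): NE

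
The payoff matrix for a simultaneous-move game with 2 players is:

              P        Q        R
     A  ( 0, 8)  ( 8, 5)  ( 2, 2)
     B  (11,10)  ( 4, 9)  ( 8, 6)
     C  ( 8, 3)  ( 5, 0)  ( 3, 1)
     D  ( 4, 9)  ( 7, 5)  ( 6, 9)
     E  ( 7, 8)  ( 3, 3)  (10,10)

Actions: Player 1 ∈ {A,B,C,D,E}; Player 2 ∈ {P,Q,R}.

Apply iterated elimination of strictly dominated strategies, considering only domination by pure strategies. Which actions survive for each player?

Survivors P1:{B,E} P2:{P,R}

P2 drop Q (P beats it: A:8>5 B:10>9 C:3>0 D:9>5 E:8>3)
P1 drop A (B beats it: P:11>0 R:8>2)
P1 drop C (B beats it: P:11>8 R:8>3)
P1 drop D (B beats it: P:11>4 R:8>6)
P1→{B,E} P2→{P,R}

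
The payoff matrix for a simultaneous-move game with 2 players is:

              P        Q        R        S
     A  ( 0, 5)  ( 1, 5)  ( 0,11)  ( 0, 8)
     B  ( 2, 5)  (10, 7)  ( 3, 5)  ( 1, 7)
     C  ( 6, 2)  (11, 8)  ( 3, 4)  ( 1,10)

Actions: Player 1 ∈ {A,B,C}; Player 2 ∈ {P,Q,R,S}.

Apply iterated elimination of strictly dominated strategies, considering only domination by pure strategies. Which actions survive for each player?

IESDS → P1:{B,C} P2:{Q,S}

P1 drop A (B beats it: P:2>0 Q:10>1 R:3>0 S:1>0)
P2 drop P (Q beats it: B:7>5 C:8>2)
P2 drop R (Q beats it: B:7>5 C:8>4)
P1→{B,C} P2→{Q,S}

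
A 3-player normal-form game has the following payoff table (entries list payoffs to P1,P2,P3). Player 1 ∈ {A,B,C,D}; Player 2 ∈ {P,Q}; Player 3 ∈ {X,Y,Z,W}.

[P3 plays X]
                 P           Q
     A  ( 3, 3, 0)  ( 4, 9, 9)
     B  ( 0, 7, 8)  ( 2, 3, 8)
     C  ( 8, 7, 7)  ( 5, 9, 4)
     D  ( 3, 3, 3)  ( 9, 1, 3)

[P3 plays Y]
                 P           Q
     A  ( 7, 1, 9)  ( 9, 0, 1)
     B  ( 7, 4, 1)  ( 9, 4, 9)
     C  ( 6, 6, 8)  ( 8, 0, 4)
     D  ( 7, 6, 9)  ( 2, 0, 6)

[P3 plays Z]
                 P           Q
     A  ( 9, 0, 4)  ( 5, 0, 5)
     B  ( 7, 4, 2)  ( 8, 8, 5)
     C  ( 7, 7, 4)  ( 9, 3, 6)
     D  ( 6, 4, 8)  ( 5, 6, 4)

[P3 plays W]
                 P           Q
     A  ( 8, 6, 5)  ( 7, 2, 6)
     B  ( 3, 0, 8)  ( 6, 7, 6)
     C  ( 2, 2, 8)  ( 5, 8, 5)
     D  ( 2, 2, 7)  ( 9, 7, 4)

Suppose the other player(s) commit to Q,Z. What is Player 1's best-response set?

u_1(A vs Q,Z) = 5
u_1(B vs Q,Z) = 8
u_1(C vs Q,Z) = 9
u_1(D vs Q,Z) = 5
max payoff 9 at {C}

argmax u_1 = {C}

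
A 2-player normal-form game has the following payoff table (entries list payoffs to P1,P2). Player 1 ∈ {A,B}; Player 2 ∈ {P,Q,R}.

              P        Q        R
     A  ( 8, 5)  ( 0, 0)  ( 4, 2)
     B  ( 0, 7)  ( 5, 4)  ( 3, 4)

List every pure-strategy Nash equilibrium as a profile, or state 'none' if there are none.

NE set: (A,P)

(A,P): NE
(A,Q): not NE [P1→B gives 5>0; P2→P gives 5>0]
(A,R): not NE [P2→P gives 5>2]
(B,P): not NE [P1→A gives 8>0]
(B,Q): not NE [P2→P gives 7>4]
(B,R): not NE [P1→A gives 4>3; P2→P gives 7>4]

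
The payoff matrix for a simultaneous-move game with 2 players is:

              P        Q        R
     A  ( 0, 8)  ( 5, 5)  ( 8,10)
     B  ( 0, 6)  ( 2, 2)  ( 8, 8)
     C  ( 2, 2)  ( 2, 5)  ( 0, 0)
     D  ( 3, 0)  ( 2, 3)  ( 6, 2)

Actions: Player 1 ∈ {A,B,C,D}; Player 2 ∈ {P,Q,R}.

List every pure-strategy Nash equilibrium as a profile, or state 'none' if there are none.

NE set: (A,R), (B,R)

(A,P): not NE [P1→D gives 3>0; P2→R gives 10>8]
(A,Q): not NE [P2→R gives 10>5]
(A,R): NE
(B,P): not NE [P1→D gives 3>0; P2→R gives 8>6]
(B,Q): not NE [P1→A gives 5>2; P2→R gives 8>2]
(B,R): NE
(C,P): not NE [P1→D gives 3>2; P2→Q gives 5>2]
(C,Q): not NE [P1→A gives 5>2]
(C,R): not NE [P1→B gives 8>0; P2→Q gives 5>0]
(D,P): not NE [P2→Q gives 3>0]
(D,Q): not NE [P1→A gives 5>2]
(D,R): not NE [P1→B gives 8>6; P2→Q gives 3>2]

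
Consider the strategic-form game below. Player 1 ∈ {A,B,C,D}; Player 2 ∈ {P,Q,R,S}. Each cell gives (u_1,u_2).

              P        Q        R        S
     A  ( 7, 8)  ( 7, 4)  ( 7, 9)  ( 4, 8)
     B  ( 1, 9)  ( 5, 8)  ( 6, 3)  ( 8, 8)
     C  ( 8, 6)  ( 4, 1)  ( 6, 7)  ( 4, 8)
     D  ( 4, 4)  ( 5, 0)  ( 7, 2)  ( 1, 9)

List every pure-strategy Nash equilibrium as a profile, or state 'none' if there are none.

(A,P): not NE [P1→C gives 8>7; P2→R gives 9>8]
(A,Q): not NE [P2→R gives 9>4]
(A,R): NE
(A,S): not NE [P1→B gives 8>4; P2→R gives 9>8]
(B,P): not NE [P1→C gives 8>1]
(B,Q): not NE [P1→A gives 7>5; P2→P gives 9>8]
(B,R): not NE [P1→D gives 7>6; P2→P gives 9>3]
(B,S): not NE [P2→P gives 9>8]
(C,P): not NE [P2→S gives 8>6]
(C,Q): not NE [P1→A gives 7>4; P2→S gives 8>1]
(C,R): not NE [P1→D gives 7>6; P2→S gives 8>7]
(C,S): not NE [P1→B gives 8>4]
(D,P): not NE [P1→C gives 8>4; P2→S gives 9>4]
(D,Q): not NE [P1→A gives 7>5; P2→S gives 9>0]
(D,R): not NE [P2→S gives 9>2]
(D,S): not NE [P1→B gives 8>1]

Nash profiles: (A,R)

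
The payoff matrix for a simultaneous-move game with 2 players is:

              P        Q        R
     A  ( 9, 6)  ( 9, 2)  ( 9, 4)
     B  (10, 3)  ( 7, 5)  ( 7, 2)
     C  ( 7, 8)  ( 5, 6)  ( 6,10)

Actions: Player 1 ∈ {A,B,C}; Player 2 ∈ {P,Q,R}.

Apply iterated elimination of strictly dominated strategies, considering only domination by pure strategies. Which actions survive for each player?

IESDS → P1:{A,B} P2:{P,Q}

P1 drop C (A beats it: P:9>7 Q:9>5 R:9>6)
P2 drop R (P beats it: A:6>4 B:3>2)
P1→{A,B} P2→{P,Q}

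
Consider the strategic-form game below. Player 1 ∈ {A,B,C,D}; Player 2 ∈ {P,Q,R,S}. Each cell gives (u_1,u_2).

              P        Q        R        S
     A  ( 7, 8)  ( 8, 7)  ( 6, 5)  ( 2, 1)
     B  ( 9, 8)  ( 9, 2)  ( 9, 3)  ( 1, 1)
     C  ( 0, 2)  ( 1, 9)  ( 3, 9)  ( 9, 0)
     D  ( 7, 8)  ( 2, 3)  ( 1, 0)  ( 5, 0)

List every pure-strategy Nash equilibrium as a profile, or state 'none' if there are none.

NE set: (B,P)

(A,P): not NE [P1→B gives 9>7]
(A,Q): not NE [P1→B gives 9>8; P2→P gives 8>7]
(A,R): not NE [P1→B gives 9>6; P2→P gives 8>5]
(A,S): not NE [P1→C gives 9>2; P2→P gives 8>1]
(B,P): NE
(B,Q): not NE [P2→P gives 8>2]
(B,R): not NE [P2→P gives 8>3]
(B,S): not NE [P1→C gives 9>1; P2→P gives 8>1]
(C,P): not NE [P1→B gives 9>0; P2→R gives 9>2]
(C,Q): not NE [P1→B gives 9>1]
(C,R): not NE [P1→B gives 9>3]
(C,S): not NE [P2→R gives 9>0]
(D,P): not NE [P1→B gives 9>7]
(D,Q): not NE [P1→B gives 9>2; P2→P gives 8>3]
(D,R): not NE [P1→B gives 9>1; P2→P gives 8>0]
(D,S): not NE [P1→C gives 9>5; P2→P gives 8>0]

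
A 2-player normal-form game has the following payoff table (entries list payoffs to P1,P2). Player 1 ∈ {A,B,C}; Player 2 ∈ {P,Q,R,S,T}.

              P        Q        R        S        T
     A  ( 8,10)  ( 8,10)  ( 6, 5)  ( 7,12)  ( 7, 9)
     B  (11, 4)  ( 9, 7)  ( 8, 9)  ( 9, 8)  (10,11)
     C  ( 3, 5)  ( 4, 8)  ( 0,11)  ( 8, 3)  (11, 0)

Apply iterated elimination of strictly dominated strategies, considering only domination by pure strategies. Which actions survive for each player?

Remaining: P1:{B,C} P2:{R,T}

P1 drop A (B beats it: P:11>8 Q:9>8 R:8>6 S:9>7 T:10>7)
P2 drop P (Q beats it: B:7>4 C:8>5)
P2 drop Q (R beats it: B:9>7 C:11>8)
P2 drop S (R beats it: B:9>8 C:11>3)
P1→{B,C} P2→{R,T}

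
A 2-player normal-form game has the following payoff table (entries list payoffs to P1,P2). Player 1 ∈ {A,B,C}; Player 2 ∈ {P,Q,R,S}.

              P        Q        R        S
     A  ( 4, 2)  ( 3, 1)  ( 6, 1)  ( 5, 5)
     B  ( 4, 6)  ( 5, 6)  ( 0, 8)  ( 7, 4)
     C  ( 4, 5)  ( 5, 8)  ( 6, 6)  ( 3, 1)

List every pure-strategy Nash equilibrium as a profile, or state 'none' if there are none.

(A,P): not NE [P2→S gives 5>2]
(A,Q): not NE [P1→C gives 5>3; P2→S gives 5>1]
(A,R): not NE [P2→S gives 5>1]
(A,S): not NE [P1→B gives 7>5]
(B,P): not NE [P2→R gives 8>6]
(B,Q): not NE [P2→R gives 8>6]
(B,R): not NE [P1→C gives 6>0]
(B,S): not NE [P2→R gives 8>4]
(C,P): not NE [P2→Q gives 8>5]
(C,Q): NE
(C,R): not NE [P2→Q gives 8>6]
(C,S): not NE [P1→B gives 7>3; P2→Q gives 8>1]

NE set: (C,Q)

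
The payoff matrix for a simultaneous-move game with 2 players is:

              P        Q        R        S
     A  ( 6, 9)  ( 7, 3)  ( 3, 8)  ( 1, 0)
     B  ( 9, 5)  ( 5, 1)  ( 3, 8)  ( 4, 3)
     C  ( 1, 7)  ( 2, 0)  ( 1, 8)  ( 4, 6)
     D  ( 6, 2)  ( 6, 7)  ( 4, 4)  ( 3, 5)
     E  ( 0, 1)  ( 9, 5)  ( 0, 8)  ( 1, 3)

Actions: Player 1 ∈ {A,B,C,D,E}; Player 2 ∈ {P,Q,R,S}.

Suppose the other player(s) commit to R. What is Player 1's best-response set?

u_1(A vs R) = 3
u_1(B vs R) = 3
u_1(C vs R) = 1
u_1(D vs R) = 4
u_1(E vs R) = 0
max payoff 4 at {D}

argmax u_1 = {D}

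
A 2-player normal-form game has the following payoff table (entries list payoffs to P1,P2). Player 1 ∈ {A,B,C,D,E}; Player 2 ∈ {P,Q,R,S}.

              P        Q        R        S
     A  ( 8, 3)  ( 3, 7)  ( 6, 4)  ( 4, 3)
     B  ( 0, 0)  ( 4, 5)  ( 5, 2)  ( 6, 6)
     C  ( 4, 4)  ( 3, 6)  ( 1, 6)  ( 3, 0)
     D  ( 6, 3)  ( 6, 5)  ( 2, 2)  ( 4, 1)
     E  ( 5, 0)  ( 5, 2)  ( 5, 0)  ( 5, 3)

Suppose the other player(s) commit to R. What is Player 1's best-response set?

P1 best: {A}

u_1(A vs R) = 6
u_1(B vs R) = 5
u_1(C vs R) = 1
u_1(D vs R) = 2
u_1(E vs R) = 5
max payoff 6 at {A}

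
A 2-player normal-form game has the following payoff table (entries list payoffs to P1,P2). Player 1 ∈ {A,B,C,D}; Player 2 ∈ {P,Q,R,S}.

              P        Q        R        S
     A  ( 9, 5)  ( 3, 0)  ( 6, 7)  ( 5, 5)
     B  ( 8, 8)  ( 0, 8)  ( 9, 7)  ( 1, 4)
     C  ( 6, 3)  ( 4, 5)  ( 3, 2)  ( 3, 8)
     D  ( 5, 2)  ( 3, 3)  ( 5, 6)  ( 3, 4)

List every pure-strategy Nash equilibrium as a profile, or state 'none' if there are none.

No pure NE.

(A,P): not NE [P2→R gives 7>5]
(A,Q): not NE [P1→C gives 4>3; P2→R gives 7>0]
(A,R): not NE [P1→B gives 9>6]
(A,S): not NE [P2→R gives 7>5]
(B,P): not NE [P1→A gives 9>8]
(B,Q): not NE [P1→C gives 4>0]
(B,R): not NE [P2→Q gives 8>7]
(B,S): not NE [P1→A gives 5>1; P2→Q gives 8>4]
(C,P): not NE [P1→A gives 9>6; P2→S gives 8>3]
(C,Q): not NE [P2→S gives 8>5]
(C,R): not NE [P1→B gives 9>3; P2→S gives 8>2]
(C,S): not NE [P1→A gives 5>3]
(D,P): not NE [P1→A gives 9>5; P2→R gives 6>2]
(D,Q): not NE [P1→C gives 4>3; P2→R gives 6>3]
(D,R): not NE [P1→B gives 9>5]
(D,S): not NE [P1→A gives 5>3; P2→R gives 6>4]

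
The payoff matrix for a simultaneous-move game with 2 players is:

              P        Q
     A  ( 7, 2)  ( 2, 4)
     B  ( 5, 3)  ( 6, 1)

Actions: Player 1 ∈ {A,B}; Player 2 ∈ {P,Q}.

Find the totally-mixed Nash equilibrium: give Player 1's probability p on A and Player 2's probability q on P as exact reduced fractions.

P1 indiff ⇒ q·7+(1-q)·2 = q·5+(1-q)·6 ⇒ q(2) = (1-q)(4) ⇒ q = 2/3
P2 indiff ⇒ p·2+(1-p)·3 = p·4+(1-p)·1 ⇒ p(-2) = (1-p)(-2) ⇒ p = 1/2

(p,q) = (1/2, 2/3)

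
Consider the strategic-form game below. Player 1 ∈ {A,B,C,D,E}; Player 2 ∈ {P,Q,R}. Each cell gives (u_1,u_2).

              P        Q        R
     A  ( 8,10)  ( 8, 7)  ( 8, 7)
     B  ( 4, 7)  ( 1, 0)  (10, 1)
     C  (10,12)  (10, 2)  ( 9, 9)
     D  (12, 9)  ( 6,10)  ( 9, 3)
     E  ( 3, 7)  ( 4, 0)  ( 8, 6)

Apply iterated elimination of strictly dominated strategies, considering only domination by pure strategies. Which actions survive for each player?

Survivors P1:{C,D} P2:{P,Q}

P1 drop A (C beats it: P:10>8 Q:10>8 R:9>8)
P1 drop E (C beats it: P:10>3 Q:10>4 R:9>8)
P2 drop R (P beats it: B:7>1 C:12>9 D:9>3)
P1 drop B (C beats it: P:10>4 Q:10>1)
P1→{C,D} P2→{P,Q}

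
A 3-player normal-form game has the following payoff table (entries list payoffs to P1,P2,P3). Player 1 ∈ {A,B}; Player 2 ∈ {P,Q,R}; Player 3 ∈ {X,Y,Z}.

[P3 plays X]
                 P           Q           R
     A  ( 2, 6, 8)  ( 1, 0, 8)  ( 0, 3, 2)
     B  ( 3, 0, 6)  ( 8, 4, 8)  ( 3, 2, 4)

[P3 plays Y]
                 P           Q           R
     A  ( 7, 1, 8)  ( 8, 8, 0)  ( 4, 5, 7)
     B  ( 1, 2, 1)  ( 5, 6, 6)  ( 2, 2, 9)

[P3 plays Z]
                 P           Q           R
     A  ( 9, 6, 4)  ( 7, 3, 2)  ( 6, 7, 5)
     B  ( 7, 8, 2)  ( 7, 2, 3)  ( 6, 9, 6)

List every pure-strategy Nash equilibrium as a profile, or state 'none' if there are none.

(A,P,X): not NE [P1→B gives 3>2]
(A,P,Y): not NE [P2→Q gives 8>1]
(A,P,Z): not NE [P2→R gives 7>6; P3→Y gives 8>4]
(A,Q,X): not NE [P1→B gives 8>1; P2→P gives 6>0]
(A,Q,Y): not NE [P3→X gives 8>0]
(A,Q,Z): not NE [P2→R gives 7>3; P3→X gives 8>2]
(A,R,X): not NE [P1→B gives 3>0; P2→P gives 6>3; P3→Y gives 7>2]
(A,R,Y): not NE [P2→Q gives 8>5]
(A,R,Z): not NE [P3→Y gives 7>5]
(B,P,X): not NE [P2→Q gives 4>0]
(B,P,Y): not NE [P1→A gives 7>1; P2→Q gives 6>2; P3→X gives 6>1]
(B,P,Z): not NE [P1→A gives 9>7; P2→R gives 9>8; P3→X gives 6>2]
(B,Q,X): NE
(B,Q,Y): not NE [P1→A gives 8>5; P3→X gives 8>6]
(B,Q,Z): not NE [P2→R gives 9>2; P3→X gives 8>3]
(B,R,X): not NE [P2→Q gives 4>2; P3→Y gives 9>4]
(B,R,Y): not NE [P1→A gives 4>2; P2→Q gives 6>2]
(B,R,Z): not NE [P3→Y gives 9>6]

PSNE = {(B,Q,X)}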